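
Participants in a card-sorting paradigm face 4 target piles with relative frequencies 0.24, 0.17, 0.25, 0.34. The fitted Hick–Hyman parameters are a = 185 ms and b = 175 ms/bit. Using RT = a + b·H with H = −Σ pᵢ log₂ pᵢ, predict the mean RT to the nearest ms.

H = 0.24·log₂(1/0.24) + 0.17·log₂(1/0.17) + 0.25·log₂(1/0.25) + 0.34·log₂(1/0.34) = 1.9579 bits.
RT = 185 + 175 × 1.9579 = 527.63 ms.

528 ms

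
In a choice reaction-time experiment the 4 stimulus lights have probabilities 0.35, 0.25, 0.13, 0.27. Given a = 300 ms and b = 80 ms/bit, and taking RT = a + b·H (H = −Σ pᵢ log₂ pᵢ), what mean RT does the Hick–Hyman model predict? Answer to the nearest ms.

454 ms

H = 0.35·log₂(1/0.35) + 0.25·log₂(1/0.25) + 0.13·log₂(1/0.13) + 0.27·log₂(1/0.27) = 1.9228 bits.
RT = 300 + 80 × 1.9228 = 453.82 ms.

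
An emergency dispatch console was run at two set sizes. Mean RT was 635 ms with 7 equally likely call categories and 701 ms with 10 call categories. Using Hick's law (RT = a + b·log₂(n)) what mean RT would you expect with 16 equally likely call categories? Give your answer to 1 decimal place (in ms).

788.0 ms

Solve the two-equation system in a and b:
  b = (701 − 635) / (log₂ 10 − log₂ 7) = 66 / (3.3219 − 2.8074) = 128.262 ms/bit
  a = 635 − 128.262 × 2.8074 = 274.924 ms
Then RT(16) = 274.924 + 128.262 × log₂ 16 = 274.924 + 128.262 × 4 ≈ 787.971 ms.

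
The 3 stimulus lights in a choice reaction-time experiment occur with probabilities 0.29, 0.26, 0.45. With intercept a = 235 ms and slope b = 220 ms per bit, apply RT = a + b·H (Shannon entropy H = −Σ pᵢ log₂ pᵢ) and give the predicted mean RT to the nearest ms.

574 ms

H = 0.29·log₂(1/0.29) + 0.26·log₂(1/0.26) + 0.45·log₂(1/0.45) = 1.5416 bits.
RT = 235 + 220 × 1.5416 = 574.15 ms.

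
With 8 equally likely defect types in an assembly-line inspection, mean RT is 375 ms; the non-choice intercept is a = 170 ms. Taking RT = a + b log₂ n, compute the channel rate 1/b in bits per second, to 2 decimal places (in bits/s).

14.63 bits/s

Choice component = 375 − 170 = 205 ms over log₂(8) = 3 bits.
b = 205 / 3 = 68.333 ms/bit, so 1/b = 14.634 bits/s.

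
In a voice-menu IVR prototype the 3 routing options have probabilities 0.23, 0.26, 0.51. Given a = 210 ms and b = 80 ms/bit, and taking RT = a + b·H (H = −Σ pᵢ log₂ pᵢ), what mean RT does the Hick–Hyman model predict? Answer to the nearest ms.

329 ms

Entropy contributions −pᵢ log₂ pᵢ: 0.4877, 0.5053, 0.4954; sum H = 1.4884 bits.
RT = a + bH = 210 + 80·1.4884 = 329.07 ms.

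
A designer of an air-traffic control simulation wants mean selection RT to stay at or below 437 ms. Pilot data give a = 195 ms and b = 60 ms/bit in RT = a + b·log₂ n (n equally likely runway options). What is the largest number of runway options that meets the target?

16

Information budget: (437 − 195)/60 = 4.0333 bits, so n ≤ 2^4.0333 = 16.374 → at most 16.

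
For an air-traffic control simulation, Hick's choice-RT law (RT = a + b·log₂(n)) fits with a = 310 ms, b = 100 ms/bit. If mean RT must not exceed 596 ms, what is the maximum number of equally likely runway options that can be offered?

Information budget: (596 − 310)/100 = 2.8600 bits, so n ≤ 2^2.8600 = 7.260 → at most 7.

7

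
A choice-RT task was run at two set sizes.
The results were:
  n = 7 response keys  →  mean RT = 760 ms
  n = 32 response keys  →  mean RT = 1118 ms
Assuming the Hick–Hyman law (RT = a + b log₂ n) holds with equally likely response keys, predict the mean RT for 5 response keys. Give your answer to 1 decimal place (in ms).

680.7 ms

Solve the two-equation system in a and b:
  b = (1118 − 760) / (log₂ 32 − log₂ 7) = 358 / (5 − 2.8074) = 163.273 ms/bit
  a = 760 − 163.273 × 2.8074 = 301.634 ms
Then RT(5) = 301.634 + 163.273 × log₂ 5 = 301.634 + 163.273 × 2.3219 ≈ 680.743 ms.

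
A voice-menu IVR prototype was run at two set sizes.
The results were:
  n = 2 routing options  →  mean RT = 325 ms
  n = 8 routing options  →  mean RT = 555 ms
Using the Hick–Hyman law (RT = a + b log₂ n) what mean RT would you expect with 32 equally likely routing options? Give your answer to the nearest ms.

785 ms

RT is linear in log₂ n, so two points fix the line:
  b = (555 − 325) / (log₂ 8 − log₂ 2) = 230 / (3 − 1) = 115 ms/bit
  a = 325 − 115 × 1 = 210 ms
Then RT(32) = 210 + 115 × log₂ 32 = 210 + 115 × 5 ≈ 785.000 ms.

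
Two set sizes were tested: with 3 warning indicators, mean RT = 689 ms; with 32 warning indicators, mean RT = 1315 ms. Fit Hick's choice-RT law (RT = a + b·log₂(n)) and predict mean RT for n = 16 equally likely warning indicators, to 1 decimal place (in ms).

RT is linear in log₂ n, so two points fix the line:
  b = (1315 − 689) / (log₂ 32 − log₂ 3) = 626 / (5 − 1.5850) = 183.307 ms/bit
  a = 689 − 183.307 × 1.5850 = 398.465 ms
Then RT(16) = 398.465 + 183.307 × log₂ 16 = 398.465 + 183.307 × 4 ≈ 1131.693 ms.

1131.7 ms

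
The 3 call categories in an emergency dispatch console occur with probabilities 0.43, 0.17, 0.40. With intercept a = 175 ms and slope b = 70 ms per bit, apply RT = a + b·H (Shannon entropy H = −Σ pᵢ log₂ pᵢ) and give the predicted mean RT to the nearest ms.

279 ms

Entropy contributions −pᵢ log₂ pᵢ: 0.5236, 0.4346, 0.5288; sum H = 1.4869 bits.
RT = a + bH = 175 + 70·1.4869 = 279.08 ms.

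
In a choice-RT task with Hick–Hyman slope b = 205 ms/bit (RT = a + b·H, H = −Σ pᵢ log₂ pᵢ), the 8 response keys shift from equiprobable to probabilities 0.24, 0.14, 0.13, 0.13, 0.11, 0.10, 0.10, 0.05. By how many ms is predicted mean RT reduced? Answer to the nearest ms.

Equiprobable entropy H₀ = log₂ 8 = 3.0000 bits.
Skewed entropy H = −Σ pᵢ log₂ pᵢ = 2.8873 bits.
ΔRT = b·(H₀ − H) = 205 × 0.1127 = 23.10 ms.

23 ms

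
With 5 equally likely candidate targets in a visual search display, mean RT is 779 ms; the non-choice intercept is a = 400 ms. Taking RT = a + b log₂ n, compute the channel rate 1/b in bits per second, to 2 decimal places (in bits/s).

6.13 bits/s

Choice component = 779 − 400 = 379 ms over log₂(5) = 2.3219 bits.
b = 379 / 2.3219 = 163.226 ms/bit, so 1/b = 6.126 bits/s.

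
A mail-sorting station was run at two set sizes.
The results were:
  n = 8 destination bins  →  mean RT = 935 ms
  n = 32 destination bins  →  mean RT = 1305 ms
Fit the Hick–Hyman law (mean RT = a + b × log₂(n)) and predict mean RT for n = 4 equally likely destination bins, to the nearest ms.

Fit slope and intercept:
  b = (1305 − 935) / (log₂ 32 − log₂ 8) = 370 / (5 − 3) = 185 ms/bit
  a = 935 − 185 × 3 = 380 ms
Then RT(4) = 380 + 185 × log₂ 4 = 380 + 185 × 2 ≈ 750.000 ms.

750 ms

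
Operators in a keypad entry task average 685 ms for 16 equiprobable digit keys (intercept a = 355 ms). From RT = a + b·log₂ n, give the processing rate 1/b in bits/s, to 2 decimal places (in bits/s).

b = (685 − 355)/log₂ 16 = 330/4 = 82.500 ms per bit = 0.08250 s/bit; the reciprocal is 12.121 bits/s.

12.12 bits/s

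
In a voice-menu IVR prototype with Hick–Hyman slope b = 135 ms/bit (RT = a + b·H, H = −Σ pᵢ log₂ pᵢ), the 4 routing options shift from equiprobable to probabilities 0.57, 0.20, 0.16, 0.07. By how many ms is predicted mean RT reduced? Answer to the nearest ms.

52 ms

The RT saving is b·ΔH. Equiprobable H₀ = log₂(4) = 2.0000 bits; with the given probabilities H = 1.6182 bits.
b·(H₀ − H) = 135 × (2.0000 − 1.6182) = 51.54 ms.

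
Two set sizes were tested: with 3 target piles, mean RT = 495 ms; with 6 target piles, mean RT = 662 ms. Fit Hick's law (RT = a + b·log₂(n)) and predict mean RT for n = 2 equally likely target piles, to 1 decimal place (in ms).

Fit slope and intercept:
  b = (662 − 495) / (log₂ 6 − log₂ 3) = 167 / (2.5850 − 1.5850) = 167.000 ms/bit
  a = 495 − 167.000 × 1.5850 = 230.311 ms
Then RT(2) = 230.311 + 167.000 × log₂ 2 = 230.311 + 167.000 × 1 ≈ 397.311 ms.

397.3 ms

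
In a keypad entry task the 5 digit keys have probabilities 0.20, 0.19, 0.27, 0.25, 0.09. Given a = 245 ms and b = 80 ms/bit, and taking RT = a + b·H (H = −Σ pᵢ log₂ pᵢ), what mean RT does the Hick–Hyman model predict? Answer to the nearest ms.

H = 0.20·log₂(1/0.20) + 0.19·log₂(1/0.19) + 0.27·log₂(1/0.27) + 0.25·log₂(1/0.25) + 0.09·log₂(1/0.09) = 2.2423 bits.
RT = 245 + 80 × 2.2423 = 424.38 ms.

424 ms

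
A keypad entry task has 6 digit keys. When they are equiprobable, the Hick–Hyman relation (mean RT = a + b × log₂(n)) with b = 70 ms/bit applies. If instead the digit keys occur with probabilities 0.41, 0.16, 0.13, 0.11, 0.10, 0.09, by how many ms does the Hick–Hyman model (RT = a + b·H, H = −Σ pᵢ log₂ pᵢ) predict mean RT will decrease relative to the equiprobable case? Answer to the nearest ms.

Equiprobable entropy H₀ = log₂ 6 = 2.5850 bits.
Skewed entropy H = −Σ pᵢ log₂ pᵢ = 2.3282 bits.
ΔRT = b·(H₀ − H) = 70 × 0.2568 = 17.97 ms.

18 ms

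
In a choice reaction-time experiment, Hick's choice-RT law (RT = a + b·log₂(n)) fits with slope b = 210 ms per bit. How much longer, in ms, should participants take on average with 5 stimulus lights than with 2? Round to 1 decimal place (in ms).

277.6 ms

Only the slope matters, since a is common to both: ΔRT = b·log₂(n₂/n₁).
log₂(5) − log₂(2) = 2.3219 − 1 = 1.3219.
ΔRT = 210 × 1.3219 = 277.605 ms.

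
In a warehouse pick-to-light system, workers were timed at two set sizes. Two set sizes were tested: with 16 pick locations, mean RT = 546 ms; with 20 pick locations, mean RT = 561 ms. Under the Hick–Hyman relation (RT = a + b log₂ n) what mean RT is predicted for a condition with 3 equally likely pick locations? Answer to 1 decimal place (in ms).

Solve the two-equation system in a and b:
  b = (561 − 546) / (log₂ 20 − log₂ 16) = 15 / (4.3219 − 4) = 46.594 ms/bit
  a = 546 − 46.594 × 4 = 359.623 ms
Then RT(3) = 359.623 + 46.594 × log₂ 3 = 359.623 + 46.594 × 1.5850 ≈ 433.473 ms.

433.5 ms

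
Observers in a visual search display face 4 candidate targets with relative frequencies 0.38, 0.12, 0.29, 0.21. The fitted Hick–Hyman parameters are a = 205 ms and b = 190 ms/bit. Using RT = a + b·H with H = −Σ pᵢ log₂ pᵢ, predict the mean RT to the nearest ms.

564 ms

H = 0.38·log₂(1/0.38) + 0.12·log₂(1/0.12) + 0.29·log₂(1/0.29) + 0.21·log₂(1/0.21) = 1.8882 bits.
RT = 205 + 190 × 1.8882 = 563.77 ms.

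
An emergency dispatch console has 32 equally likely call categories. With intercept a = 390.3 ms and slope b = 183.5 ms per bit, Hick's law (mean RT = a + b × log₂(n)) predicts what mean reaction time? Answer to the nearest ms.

log₂(32) = 5 bits, so RT = 390.3 + 183.5 × 5 ≈ 1307.800 ms.

1308 ms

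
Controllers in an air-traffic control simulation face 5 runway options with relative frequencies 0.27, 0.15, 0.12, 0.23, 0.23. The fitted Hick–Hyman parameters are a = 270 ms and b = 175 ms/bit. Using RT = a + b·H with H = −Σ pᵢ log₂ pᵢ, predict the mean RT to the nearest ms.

666 ms

H = 0.27·log₂(1/0.27) + 0.15·log₂(1/0.15) + 0.12·log₂(1/0.12) + 0.23·log₂(1/0.23) + 0.23·log₂(1/0.23) = 2.2630 bits.
RT = 270 + 175 × 2.2630 = 666.02 ms.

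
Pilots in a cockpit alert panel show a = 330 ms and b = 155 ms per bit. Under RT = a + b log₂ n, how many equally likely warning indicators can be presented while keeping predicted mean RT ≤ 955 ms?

16

155·log₂ n ≤ 955 − 330 = 625, giving log₂ n ≤ 4.0323 and n ≤ 16.362. The largest whole number is 16.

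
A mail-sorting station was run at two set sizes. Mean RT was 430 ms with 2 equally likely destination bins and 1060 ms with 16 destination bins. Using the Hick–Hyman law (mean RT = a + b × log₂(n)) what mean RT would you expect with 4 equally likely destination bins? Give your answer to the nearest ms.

RT is linear in log₂ n, so two points fix the line:
  b = (1060 − 430) / (log₂ 16 − log₂ 2) = 630 / (4 − 1) = 210 ms/bit
  a = 430 − 210 × 1 = 220 ms
Then RT(4) = 220 + 210 × log₂ 4 = 220 + 210 × 2 ≈ 640.000 ms.

640 ms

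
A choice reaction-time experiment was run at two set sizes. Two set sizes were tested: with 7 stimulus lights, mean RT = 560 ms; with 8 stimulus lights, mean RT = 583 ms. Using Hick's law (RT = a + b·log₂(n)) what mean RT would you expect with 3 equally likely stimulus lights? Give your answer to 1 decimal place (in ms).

414.1 ms

RT is linear in log₂ n, so two points fix the line:
  b = (583 − 560) / (log₂ 8 − log₂ 7) = 23 / (3 − 2.8074) = 119.391 ms/bit
  a = 560 − 119.391 × 2.8074 = 224.828 ms
Then RT(3) = 224.828 + 119.391 × log₂ 3 = 224.828 + 119.391 × 1.5850 ≈ 414.058 ms.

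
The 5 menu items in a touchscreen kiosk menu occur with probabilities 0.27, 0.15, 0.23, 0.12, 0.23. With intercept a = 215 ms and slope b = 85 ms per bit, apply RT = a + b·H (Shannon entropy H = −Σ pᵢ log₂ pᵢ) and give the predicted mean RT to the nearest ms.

407 ms

H = 0.27·log₂(1/0.27) + 0.15·log₂(1/0.15) + 0.23·log₂(1/0.23) + 0.12·log₂(1/0.12) + 0.23·log₂(1/0.23) = 2.2630 bits.
RT = 215 + 85 × 2.2630 = 407.35 ms.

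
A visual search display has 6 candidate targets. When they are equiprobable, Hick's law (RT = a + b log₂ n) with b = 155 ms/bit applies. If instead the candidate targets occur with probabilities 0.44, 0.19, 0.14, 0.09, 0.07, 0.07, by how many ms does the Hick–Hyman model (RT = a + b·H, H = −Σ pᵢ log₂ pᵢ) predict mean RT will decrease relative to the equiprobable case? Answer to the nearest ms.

Equiprobable entropy H₀ = log₂ 6 = 2.5850 bits.
Skewed entropy H = −Σ pᵢ log₂ pᵢ = 2.2232 bits.
ΔRT = b·(H₀ − H) = 155 × 0.3617 = 56.07 ms.

56 ms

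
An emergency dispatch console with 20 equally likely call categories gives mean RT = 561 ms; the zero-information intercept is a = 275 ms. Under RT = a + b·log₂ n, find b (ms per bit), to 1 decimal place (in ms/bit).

66.2 ms/bit

20 alternatives carry log₂ 20 = 4.3219 bits; the choice cost is 561 − 275 = 286 ms, so b = 286/4.3219 = 66.174 ms/bit.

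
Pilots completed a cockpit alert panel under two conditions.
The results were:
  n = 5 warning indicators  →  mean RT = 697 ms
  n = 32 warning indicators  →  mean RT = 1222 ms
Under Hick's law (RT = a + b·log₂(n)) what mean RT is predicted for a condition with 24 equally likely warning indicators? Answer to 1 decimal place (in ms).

RT is linear in log₂ n, so two points fix the line:
  b = (1222 − 697) / (log₂ 32 − log₂ 5) = 525 / (5 − 2.3219) = 196.037 ms/bit
  a = 697 − 196.037 × 2.3219 = 241.817 ms
Then RT(24) = 241.817 + 196.037 × log₂ 24 = 241.817 + 196.037 × 4.5850 ≈ 1140.637 ms.

1140.6 ms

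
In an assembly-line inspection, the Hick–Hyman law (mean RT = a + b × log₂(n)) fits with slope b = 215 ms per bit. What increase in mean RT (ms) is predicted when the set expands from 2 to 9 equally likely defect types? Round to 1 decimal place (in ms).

ΔRT = (a + b log₂ n₂) − (a + b log₂ n₁) = b·(log₂ n₂ − log₂ n₁).
log₂(9) − log₂(2) = 3.1699 − 1 = 2.1699.
ΔRT = 215 × 2.1699 = 466.534 ms.

466.5 ms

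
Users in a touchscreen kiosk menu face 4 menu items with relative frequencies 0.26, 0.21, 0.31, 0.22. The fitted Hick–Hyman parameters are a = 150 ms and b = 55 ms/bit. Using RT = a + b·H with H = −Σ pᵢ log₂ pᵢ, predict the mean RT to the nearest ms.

H = 0.26·log₂(1/0.26) + 0.21·log₂(1/0.21) + 0.31·log₂(1/0.31) + 0.22·log₂(1/0.22) = 1.9825 bits.
RT = 150 + 55 × 1.9825 = 259.04 ms.

259 ms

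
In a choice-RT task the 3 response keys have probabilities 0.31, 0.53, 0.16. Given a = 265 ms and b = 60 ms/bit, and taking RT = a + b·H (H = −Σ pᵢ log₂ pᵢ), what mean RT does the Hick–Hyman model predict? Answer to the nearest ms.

H = 0.31·log₂(1/0.31) + 0.53·log₂(1/0.53) + 0.16·log₂(1/0.16) = 1.4323 bits.
RT = 265 + 60 × 1.4323 = 350.94 ms.

351 ms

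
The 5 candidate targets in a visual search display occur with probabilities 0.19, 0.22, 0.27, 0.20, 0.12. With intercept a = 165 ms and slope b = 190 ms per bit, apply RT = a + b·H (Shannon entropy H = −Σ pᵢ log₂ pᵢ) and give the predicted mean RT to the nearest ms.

Entropy contributions −pᵢ log₂ pᵢ: 0.4552, 0.4806, 0.5100, 0.4644, 0.3671; sum H = 2.2773 bits.
RT = a + bH = 165 + 190·2.2773 = 597.68 ms.

598 ms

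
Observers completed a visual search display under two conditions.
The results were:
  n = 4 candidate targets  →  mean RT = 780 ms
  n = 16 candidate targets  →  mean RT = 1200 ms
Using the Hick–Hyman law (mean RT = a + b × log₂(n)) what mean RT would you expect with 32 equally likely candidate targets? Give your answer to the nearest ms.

Fit slope and intercept:
  b = (1200 − 780) / (log₂ 16 − log₂ 4) = 420 / (4 − 2) = 210 ms/bit
  a = 780 − 210 × 2 = 360 ms
Then RT(32) = 360 + 210 × log₂ 32 = 360 + 210 × 5 ≈ 1410.000 ms.

1410 ms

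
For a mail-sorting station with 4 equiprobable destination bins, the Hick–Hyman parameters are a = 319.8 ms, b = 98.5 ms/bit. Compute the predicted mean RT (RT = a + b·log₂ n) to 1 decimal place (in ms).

516.8 ms

log₂(4) = 2 bits, so RT = 319.8 + 98.5 × 2 ≈ 516.800 ms.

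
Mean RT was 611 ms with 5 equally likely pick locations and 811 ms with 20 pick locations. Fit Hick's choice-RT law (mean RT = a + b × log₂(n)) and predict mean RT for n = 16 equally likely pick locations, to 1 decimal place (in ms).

778.8 ms

Solve the two-equation system in a and b:
  b = (811 − 611) / (log₂ 20 − log₂ 5) = 200 / (4.3219 − 2.3219) = 100.000 ms/bit
  a = 611 − 100.000 × 2.3219 = 378.807 ms
Then RT(16) = 378.807 + 100.000 × log₂ 16 = 378.807 + 100.000 × 4 ≈ 778.807 ms.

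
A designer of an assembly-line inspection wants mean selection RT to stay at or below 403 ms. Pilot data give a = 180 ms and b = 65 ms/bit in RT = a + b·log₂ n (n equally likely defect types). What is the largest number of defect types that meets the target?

Information budget: (403 − 180)/65 = 3.4308 bits, so n ≤ 2^3.4308 = 10.784 → at most 10.

10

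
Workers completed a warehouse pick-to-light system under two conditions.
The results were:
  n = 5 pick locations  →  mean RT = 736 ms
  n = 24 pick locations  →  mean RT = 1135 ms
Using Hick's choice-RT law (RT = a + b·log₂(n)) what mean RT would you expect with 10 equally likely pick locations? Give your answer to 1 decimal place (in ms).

912.3 ms

With log₂ n on the abscissa the relation is linear; from the two conditions:
  b = (1135 − 736) / (log₂ 24 − log₂ 5) = 399 / (4.5850 − 2.3219) = 176.312 ms/bit
  a = 736 − 176.312 × 2.3219 = 326.616 ms
Then RT(10) = 326.616 + 176.312 × log₂ 10 = 326.616 + 176.312 × 3.3219 ≈ 912.312 ms.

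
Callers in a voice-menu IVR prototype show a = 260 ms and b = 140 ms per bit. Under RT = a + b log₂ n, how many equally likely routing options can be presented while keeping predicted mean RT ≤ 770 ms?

Information budget: (770 − 260)/140 = 3.6429 bits, so n ≤ 2^3.6429 = 12.491 → at most 12.

12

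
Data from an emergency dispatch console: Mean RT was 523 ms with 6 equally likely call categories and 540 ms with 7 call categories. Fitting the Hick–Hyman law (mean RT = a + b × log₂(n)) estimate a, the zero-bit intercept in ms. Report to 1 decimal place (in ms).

325.4 ms

Slope: b = (540 − 523) / (log₂ 7 − log₂ 6) = 17/0.2224 = 76.441 ms/bit.
a = RT₁ − b·log₂ n₁ = 523 − 76.441 × 2.5850 = 325.402 ms.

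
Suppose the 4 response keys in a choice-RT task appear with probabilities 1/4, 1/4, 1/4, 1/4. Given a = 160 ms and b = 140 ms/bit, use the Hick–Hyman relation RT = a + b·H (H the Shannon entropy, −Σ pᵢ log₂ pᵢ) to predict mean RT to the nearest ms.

440 ms

H = −Σ pᵢ log₂ pᵢ = 0.25·2 + 0.25·2 + 0.25·2 + 0.25·2 = 2.000 bits.
RT = 160 + 140 × 2.000 = 440.00 ms.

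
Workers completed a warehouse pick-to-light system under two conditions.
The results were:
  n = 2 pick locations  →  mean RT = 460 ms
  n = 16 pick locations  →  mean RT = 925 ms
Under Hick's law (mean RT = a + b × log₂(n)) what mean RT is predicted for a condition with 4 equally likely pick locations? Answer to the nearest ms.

615 ms

With log₂ n on the abscissa the relation is linear; from the two conditions:
  b = (925 − 460) / (log₂ 16 − log₂ 2) = 465 / (4 − 1) = 155 ms/bit
  a = 460 − 155 × 1 = 305 ms
Then RT(4) = 305 + 155 × log₂ 4 = 305 + 155 × 2 ≈ 615.000 ms.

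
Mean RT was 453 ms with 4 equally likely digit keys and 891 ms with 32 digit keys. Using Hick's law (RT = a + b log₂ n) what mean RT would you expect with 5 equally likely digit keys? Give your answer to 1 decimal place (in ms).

500.0 ms

RT is linear in log₂ n, so two points fix the line:
  b = (891 − 453) / (log₂ 32 − log₂ 4) = 438 / (5 − 2) = 146.000 ms/bit
  a = 453 − 146.000 × 2 = 161.000 ms
Then RT(5) = 161.000 + 146.000 × log₂ 5 = 161.000 + 146.000 × 2.3219 ≈ 500.002 ms.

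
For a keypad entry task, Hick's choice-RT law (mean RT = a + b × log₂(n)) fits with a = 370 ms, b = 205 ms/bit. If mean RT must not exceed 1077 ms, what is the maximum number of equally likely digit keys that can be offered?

10

Set 370 + 205·log₂ n ≤ 1077 → log₂ n ≤ (1077 − 370)/205 = 3.4488.
So n ≤ 2^3.4488 = 10.919; the largest integer n is 10.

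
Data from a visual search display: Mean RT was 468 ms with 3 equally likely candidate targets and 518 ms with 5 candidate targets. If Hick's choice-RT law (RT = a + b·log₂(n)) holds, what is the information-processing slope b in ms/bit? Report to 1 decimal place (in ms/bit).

The slope on a log₂ axis is (518 − 468) / (2.3219 − 1.5850) = 67.846 ms/bit.

67.8 ms/bit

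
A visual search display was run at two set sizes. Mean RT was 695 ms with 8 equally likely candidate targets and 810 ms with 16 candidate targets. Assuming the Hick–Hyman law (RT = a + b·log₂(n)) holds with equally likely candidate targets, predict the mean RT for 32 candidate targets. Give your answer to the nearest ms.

Solve the two-equation system in a and b:
  b = (810 − 695) / (log₂ 16 − log₂ 8) = 115 / (4 − 3) = 115 ms/bit
  a = 695 − 115 × 3 = 350 ms
Then RT(32) = 350 + 115 × log₂ 32 = 350 + 115 × 5 ≈ 925.000 ms.

925 ms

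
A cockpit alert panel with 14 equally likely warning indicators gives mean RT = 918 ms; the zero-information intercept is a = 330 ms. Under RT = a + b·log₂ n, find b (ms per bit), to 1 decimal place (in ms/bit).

b = (918 − 330) / log₂(14) = 588 / 3.8074 = 154.438 ms/bit.

154.4 ms/bit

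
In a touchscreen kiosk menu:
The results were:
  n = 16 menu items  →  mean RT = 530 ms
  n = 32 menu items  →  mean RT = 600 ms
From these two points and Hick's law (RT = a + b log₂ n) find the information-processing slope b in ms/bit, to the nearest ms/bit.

70 ms/bit

Slope: b = (600 − 530) / (log₂ 32 − log₂ 16) = 70/1.0000 = 70 ms/bit.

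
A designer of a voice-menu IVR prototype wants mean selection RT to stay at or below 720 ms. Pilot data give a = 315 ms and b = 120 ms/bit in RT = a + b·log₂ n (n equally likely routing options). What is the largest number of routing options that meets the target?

Set 315 + 120·log₂ n ≤ 720 → log₂ n ≤ (720 − 315)/120 = 3.3750.
So n ≤ 2^3.3750 = 10.375; the largest integer n is 10.

10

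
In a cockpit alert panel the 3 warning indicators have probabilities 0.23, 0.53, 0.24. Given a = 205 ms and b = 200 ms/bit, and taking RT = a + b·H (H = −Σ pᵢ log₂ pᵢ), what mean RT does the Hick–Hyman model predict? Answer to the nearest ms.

H = 0.23·log₂(1/0.23) + 0.53·log₂(1/0.53) + 0.24·log₂(1/0.24) = 1.4672 bits.
RT = 205 + 200 × 1.4672 = 498.45 ms.

498 ms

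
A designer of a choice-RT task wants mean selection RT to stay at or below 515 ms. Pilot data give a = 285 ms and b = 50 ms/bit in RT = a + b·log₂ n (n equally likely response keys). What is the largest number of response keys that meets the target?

24

Information budget: (515 − 285)/50 = 4.6000 bits, so n ≤ 2^4.6000 = 24.251 → at most 24.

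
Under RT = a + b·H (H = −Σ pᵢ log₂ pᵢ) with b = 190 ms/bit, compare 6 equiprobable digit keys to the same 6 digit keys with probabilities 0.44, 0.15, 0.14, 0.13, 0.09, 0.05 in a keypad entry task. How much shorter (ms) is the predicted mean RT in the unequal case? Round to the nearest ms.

66 ms

Equiprobable entropy H₀ = log₂ 6 = 2.5850 bits.
Skewed entropy H = −Σ pᵢ log₂ pᵢ = 2.2402 bits.
ΔRT = b·(H₀ − H) = 190 × 0.3448 = 65.51 ms.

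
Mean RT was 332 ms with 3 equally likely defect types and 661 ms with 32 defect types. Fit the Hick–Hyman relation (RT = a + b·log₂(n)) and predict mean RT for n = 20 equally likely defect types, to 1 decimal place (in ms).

595.7 ms

Fit slope and intercept:
  b = (661 − 332) / (log₂ 32 − log₂ 3) = 329 / (5 − 1.5850) = 96.339 ms/bit
  a = 332 − 96.339 × 1.5850 = 179.307 ms
Then RT(20) = 179.307 + 96.339 × log₂ 20 = 179.307 + 96.339 × 4.3219 ≈ 595.675 ms.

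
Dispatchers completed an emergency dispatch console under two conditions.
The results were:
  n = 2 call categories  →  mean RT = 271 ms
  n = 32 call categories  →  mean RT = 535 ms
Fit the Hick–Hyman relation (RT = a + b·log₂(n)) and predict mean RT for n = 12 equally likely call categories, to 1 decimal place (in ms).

441.6 ms

Fit slope and intercept:
  b = (535 − 271) / (log₂ 32 − log₂ 2) = 264 / (5 − 1) = 66.000 ms/bit
  a = 271 − 66.000 × 1 = 205.000 ms
Then RT(12) = 205.000 + 66.000 × log₂ 12 = 205.000 + 66.000 × 3.5850 ≈ 441.608 ms.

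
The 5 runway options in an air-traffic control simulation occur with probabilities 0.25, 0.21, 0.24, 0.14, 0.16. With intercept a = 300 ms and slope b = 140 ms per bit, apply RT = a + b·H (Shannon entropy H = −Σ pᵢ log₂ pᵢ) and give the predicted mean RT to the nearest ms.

H = 0.25·log₂(1/0.25) + 0.21·log₂(1/0.21) + 0.24·log₂(1/0.24) + 0.14·log₂(1/0.14) + 0.16·log₂(1/0.16) = 2.2871 bits.
RT = 300 + 140 × 2.2871 = 620.19 ms.

620 ms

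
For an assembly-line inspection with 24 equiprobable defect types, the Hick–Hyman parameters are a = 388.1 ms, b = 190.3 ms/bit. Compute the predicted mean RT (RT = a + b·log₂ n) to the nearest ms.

log₂(24) = 4.5850 bits, so RT = 388.1 + 190.3 × 4.5850 ≈ 1260.618 ms.

1261 ms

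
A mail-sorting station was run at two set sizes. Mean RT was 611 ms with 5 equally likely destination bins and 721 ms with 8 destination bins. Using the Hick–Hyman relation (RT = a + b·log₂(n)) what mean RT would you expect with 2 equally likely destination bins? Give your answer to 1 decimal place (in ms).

396.6 ms

With log₂ n on the abscissa the relation is linear; from the two conditions:
  b = (721 − 611) / (log₂ 8 − log₂ 5) = 110 / (3 − 2.3219) = 162.225 ms/bit
  a = 611 − 162.225 × 2.3219 = 234.326 ms
Then RT(2) = 234.326 + 162.225 × log₂ 2 = 234.326 + 162.225 × 1 ≈ 396.551 ms.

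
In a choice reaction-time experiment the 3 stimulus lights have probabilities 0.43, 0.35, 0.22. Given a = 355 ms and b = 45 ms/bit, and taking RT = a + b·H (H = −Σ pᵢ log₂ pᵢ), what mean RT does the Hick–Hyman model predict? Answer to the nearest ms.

424 ms

Entropy contributions −pᵢ log₂ pᵢ: 0.5236, 0.5301, 0.4806; sum H = 1.5342 bits.
RT = a + bH = 355 + 45·1.5342 = 424.04 ms.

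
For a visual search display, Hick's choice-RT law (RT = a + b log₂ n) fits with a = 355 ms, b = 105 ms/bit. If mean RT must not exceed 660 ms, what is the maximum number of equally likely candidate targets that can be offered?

7

105·log₂ n ≤ 660 − 355 = 305, giving log₂ n ≤ 2.9048 and n ≤ 7.489. The largest whole number is 7.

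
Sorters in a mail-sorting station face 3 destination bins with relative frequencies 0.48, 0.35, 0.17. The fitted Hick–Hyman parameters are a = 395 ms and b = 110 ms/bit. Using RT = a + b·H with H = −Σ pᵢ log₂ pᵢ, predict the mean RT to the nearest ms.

557 ms

Entropy contributions −pᵢ log₂ pᵢ: 0.5083, 0.5301, 0.4346; sum H = 1.4730 bits.
RT = a + bH = 395 + 110·1.4730 = 557.03 ms.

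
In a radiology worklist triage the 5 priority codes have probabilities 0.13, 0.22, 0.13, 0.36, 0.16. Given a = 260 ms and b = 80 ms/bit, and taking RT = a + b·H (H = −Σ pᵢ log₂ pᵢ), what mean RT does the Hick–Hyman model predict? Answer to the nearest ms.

436 ms

H = 0.13·log₂(1/0.13) + 0.22·log₂(1/0.22) + 0.13·log₂(1/0.13) + 0.36·log₂(1/0.36) + 0.16·log₂(1/0.16) = 2.1995 bits.
RT = 260 + 80 × 2.1995 = 435.96 ms.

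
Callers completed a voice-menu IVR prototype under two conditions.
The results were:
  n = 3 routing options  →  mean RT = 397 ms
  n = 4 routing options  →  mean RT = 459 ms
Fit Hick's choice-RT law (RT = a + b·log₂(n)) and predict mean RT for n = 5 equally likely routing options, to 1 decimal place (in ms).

507.1 ms

Solve the two-equation system in a and b:
  b = (459 − 397) / (log₂ 4 − log₂ 3) = 62 / (2 − 1.5850) = 149.384 ms/bit
  a = 397 − 149.384 × 1.5850 = 160.232 ms
Then RT(5) = 160.232 + 149.384 × log₂ 5 = 160.232 + 149.384 × 2.3219 ≈ 507.091 ms.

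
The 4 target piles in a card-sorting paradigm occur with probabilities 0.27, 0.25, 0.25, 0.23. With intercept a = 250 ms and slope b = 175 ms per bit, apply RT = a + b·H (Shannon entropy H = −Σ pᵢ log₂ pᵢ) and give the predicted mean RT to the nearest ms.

600 ms

Entropy contributions −pᵢ log₂ pᵢ: 0.5100, 0.5000, 0.5000, 0.4877; sum H = 1.9977 bits.
RT = a + bH = 250 + 175·1.9977 = 599.60 ms.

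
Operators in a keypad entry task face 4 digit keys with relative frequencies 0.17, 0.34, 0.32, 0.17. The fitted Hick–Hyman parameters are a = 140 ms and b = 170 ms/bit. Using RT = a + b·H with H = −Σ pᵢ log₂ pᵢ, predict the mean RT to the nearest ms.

H = 0.17·log₂(1/0.17) + 0.34·log₂(1/0.34) + 0.32·log₂(1/0.32) + 0.17·log₂(1/0.17) = 1.9244 bits.
RT = 140 + 170 × 1.9244 = 467.14 ms.

467 ms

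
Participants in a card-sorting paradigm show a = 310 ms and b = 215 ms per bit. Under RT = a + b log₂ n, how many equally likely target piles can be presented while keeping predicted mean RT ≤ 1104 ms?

12

Information budget: (1104 − 310)/215 = 3.6930 bits, so n ≤ 2^3.6930 = 12.933 → at most 12.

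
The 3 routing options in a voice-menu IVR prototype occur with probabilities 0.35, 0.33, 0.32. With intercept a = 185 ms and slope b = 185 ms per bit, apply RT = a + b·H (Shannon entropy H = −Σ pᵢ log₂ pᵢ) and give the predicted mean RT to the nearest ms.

Entropy contributions −pᵢ log₂ pᵢ: 0.5301, 0.5278, 0.5260; sum H = 1.5840 bits.
RT = a + bH = 185 + 185·1.5840 = 478.03 ms.

478 ms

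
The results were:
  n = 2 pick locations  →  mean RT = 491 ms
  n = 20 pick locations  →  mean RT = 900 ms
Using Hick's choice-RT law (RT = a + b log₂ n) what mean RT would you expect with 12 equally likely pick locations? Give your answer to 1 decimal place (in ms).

Fit slope and intercept:
  b = (900 − 491) / (log₂ 20 − log₂ 2) = 409 / (4.3219 − 1) = 123.121 ms/bit
  a = 491 − 123.121 × 1 = 367.879 ms
Then RT(12) = 367.879 + 123.121 × log₂ 12 = 367.879 + 123.121 × 3.5850 ≈ 809.264 ms.

809.3 ms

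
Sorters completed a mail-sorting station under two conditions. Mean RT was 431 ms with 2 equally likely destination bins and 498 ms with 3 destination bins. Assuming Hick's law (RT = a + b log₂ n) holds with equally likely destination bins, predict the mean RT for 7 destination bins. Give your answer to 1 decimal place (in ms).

638.0 ms

RT is linear in log₂ n, so two points fix the line:
  b = (498 − 431) / (log₂ 3 − log₂ 2) = 67 / (1.5850 − 1) = 114.537 ms/bit
  a = 431 − 114.537 × 1 = 316.463 ms
Then RT(7) = 316.463 + 114.537 × log₂ 7 = 316.463 + 114.537 × 2.8074 ≈ 638.009 ms.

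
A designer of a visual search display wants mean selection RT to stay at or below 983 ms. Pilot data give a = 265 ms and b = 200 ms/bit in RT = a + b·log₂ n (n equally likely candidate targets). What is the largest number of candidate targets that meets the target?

Information budget: (983 − 265)/200 = 3.5900 bits, so n ≤ 2^3.5900 = 12.042 → at most 12.

12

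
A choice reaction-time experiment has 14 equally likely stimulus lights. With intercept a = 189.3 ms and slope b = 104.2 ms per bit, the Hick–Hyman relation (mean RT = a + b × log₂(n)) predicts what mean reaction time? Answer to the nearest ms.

log₂(14) = 3.8074 bits, so RT = 189.3 + 104.2 × 3.8074 ≈ 586.026 ms.

586 ms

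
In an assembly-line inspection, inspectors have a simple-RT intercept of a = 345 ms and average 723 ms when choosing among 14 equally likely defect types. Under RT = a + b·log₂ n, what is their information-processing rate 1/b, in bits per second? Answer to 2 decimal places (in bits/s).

10.07 bits/s

b = (723 − 345)/log₂ 14 = 378/3.8074 = 99.282 ms per bit = 0.09928 s/bit; the reciprocal is 10.072 bits/s.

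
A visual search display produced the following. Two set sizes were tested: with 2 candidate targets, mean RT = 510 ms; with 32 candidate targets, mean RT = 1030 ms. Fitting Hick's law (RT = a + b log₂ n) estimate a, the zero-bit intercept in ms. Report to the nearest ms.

Slope: b = (1030 − 510) / (log₂ 32 − log₂ 2) = 520/4.0000 = 130 ms/bit.
Intercept: a = 510 − 130·log₂(2) = 380.000 ms.

380 ms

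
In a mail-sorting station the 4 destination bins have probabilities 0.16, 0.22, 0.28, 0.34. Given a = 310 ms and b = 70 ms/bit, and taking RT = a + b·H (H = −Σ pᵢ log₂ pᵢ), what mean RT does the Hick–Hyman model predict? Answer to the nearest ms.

H = 0.16·log₂(1/0.16) + 0.22·log₂(1/0.22) + 0.28·log₂(1/0.28) + 0.34·log₂(1/0.34) = 1.9470 bits.
RT = 310 + 70 × 1.9470 = 446.29 ms.

446 ms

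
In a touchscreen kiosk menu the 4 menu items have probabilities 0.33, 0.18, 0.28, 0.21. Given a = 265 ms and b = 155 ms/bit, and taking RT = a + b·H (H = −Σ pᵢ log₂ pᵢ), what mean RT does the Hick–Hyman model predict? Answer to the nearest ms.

569 ms

H = 0.33·log₂(1/0.33) + 0.18·log₂(1/0.18) + 0.28·log₂(1/0.28) + 0.21·log₂(1/0.21) = 1.9602 bits.
RT = 265 + 155 × 1.9602 = 568.83 ms.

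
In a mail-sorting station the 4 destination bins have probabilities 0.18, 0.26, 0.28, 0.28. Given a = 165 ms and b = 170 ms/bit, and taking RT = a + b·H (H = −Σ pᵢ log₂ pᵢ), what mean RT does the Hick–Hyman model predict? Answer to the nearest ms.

Entropy contributions −pᵢ log₂ pᵢ: 0.4453, 0.5053, 0.5142, 0.5142; sum H = 1.9790 bits.
RT = a + bH = 165 + 170·1.9790 = 501.44 ms.

501 ms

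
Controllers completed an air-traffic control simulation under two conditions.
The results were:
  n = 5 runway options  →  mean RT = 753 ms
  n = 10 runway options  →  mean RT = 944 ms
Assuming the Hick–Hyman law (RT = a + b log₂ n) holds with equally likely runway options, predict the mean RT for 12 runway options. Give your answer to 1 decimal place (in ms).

With log₂ n on the abscissa the relation is linear; from the two conditions:
  b = (944 − 753) / (log₂ 10 − log₂ 5) = 191 / (3.3219 − 2.3219) = 191.000 ms/bit
  a = 753 − 191.000 × 2.3219 = 309.512 ms
Then RT(12) = 309.512 + 191.000 × log₂ 12 = 309.512 + 191.000 × 3.5850 ≈ 994.240 ms.

994.2 ms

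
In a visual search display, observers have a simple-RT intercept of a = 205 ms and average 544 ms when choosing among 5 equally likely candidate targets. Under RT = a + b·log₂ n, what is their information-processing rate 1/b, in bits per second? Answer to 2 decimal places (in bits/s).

6.85 bits/s

b = (544 − 205)/log₂ 5 = 339/2.3219 = 145.999 ms per bit = 0.14600 s/bit; the reciprocal is 6.849 bits/s.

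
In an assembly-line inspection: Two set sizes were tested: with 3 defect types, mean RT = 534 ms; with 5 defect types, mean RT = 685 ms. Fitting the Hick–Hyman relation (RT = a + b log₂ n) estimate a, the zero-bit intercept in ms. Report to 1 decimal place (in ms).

b = (RT₂ − RT₁)/(log₂ n₂ − log₂ n₁) = (685 − 534)/(2.3219 − 1.5850) = 204.894 ms/bit.
Intercept: a = 534 − 204.894·log₂(3) = 209.250 ms.

209.3 ms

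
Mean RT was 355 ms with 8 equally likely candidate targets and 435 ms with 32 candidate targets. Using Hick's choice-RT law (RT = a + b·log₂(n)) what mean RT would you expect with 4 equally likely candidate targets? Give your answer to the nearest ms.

Fit slope and intercept:
  b = (435 − 355) / (log₂ 32 − log₂ 8) = 80 / (5 − 3) = 40 ms/bit
  a = 355 − 40 × 3 = 235 ms
Then RT(4) = 235 + 40 × log₂ 4 = 235 + 40 × 2 ≈ 315.000 ms.

315 ms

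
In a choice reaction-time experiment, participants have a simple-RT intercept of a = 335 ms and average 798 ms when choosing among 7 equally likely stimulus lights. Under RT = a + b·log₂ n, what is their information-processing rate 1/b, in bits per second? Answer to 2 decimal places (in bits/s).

6.06 bits/s

b = (798 − 335)/log₂ 7 = 463/2.8074 = 164.924 ms per bit = 0.16492 s/bit; the reciprocal is 6.063 bits/s.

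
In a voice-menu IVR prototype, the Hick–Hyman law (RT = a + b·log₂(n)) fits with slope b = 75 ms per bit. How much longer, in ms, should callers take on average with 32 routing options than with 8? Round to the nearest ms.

150 ms

Only the slope matters, since a is common to both: ΔRT = b·log₂(n₂/n₁).
log₂(32) − log₂(8) = log₂(32/8) = log₂(4) = 2.
ΔRT = 75 × 2.0000 = 150.000 ms.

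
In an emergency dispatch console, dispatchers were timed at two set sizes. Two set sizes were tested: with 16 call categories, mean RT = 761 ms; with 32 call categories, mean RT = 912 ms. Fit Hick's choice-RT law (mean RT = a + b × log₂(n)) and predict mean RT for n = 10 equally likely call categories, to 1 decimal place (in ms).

With log₂ n on the abscissa the relation is linear; from the two conditions:
  b = (912 − 761) / (log₂ 32 − log₂ 16) = 151 / (5 − 4) = 151.000 ms/bit
  a = 761 − 151.000 × 4 = 157.000 ms
Then RT(10) = 157.000 + 151.000 × log₂ 10 = 157.000 + 151.000 × 3.3219 ≈ 658.611 ms.

658.6 ms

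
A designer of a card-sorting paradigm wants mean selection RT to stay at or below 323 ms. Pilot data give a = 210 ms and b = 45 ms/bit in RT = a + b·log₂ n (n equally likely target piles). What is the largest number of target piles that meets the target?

Set 210 + 45·log₂ n ≤ 323 → log₂ n ≤ (323 − 210)/45 = 2.5111.
So n ≤ 2^2.5111 = 5.701; the largest integer n is 5.

5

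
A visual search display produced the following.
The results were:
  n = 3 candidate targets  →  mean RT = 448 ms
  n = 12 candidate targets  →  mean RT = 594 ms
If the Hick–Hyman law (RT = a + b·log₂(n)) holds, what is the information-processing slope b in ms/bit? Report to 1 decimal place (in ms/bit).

Slope: b = (594 − 448) / (log₂ 12 − log₂ 3) = 146/2.0000 = 73.000 ms/bit.

73.0 ms/bit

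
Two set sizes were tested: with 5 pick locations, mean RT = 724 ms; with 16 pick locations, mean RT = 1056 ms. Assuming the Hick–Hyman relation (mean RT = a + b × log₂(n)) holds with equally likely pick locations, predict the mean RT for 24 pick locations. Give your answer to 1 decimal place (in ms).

1171.7 ms

RT is linear in log₂ n, so two points fix the line:
  b = (1056 − 724) / (log₂ 16 − log₂ 5) = 332 / (4 − 2.3219) = 197.846 ms/bit
  a = 724 − 197.846 × 2.3219 = 264.616 ms
Then RT(24) = 264.616 + 197.846 × log₂ 24 = 264.616 + 197.846 × 4.5850 ≈ 1171.733 ms.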